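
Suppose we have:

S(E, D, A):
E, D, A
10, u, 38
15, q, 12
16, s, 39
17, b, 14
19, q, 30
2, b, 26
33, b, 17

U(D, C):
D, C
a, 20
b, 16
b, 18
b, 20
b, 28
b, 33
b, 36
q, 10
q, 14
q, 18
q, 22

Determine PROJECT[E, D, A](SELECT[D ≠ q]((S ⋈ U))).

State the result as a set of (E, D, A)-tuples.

S ⋈ U (natural join on D): {(15, q, 12, 10), (15, q, 12, 14), (15, q, 12, 18), (15, q, 12, 22), (17, b, 14, 16), (17, b, 14, 18), (17, b, 14, 20), (17, b, 14, 28), (17, b, 14, 33), (17, b, 14, 36), (19, q, 30, 10), (19, q, 30, 14), (19, q, 30, 18), (19, q, 30, 22), (2, b, 26, 16), (2, b, 26, 18), (2, b, 26, 20), (2, b, 26, 28), (2, b, 26, 33), (2, b, 26, 36), (33, b, 17, 16), (33, b, 17, 18), (33, b, 17, 20), (33, b, 17, 28), (33, b, 17, 33), (33, b, 17, 36)}
Selection D ≠ q: {(17, b, 14, 16), (17, b, 14, 18), (17, b, 14, 20), (17, b, 14, 28), (17, b, 14, 33), (17, b, 14, 36), (2, b, 26, 16), (2, b, 26, 18), (2, b, 26, 20), (2, b, 26, 28), (2, b, 26, 33), (2, b, 26, 36), (33, b, 17, 16), (33, b, 17, 18), (33, b, 17, 20), (33, b, 17, 28), (33, b, 17, 33), (33, b, 17, 36)}
Projecting to E, D, A (15 duplicate(s) eliminated): {(17, b, 14), (2, b, 26), (33, b, 17)}

{(17, b, 14), (2, b, 26), (33, b, 17)}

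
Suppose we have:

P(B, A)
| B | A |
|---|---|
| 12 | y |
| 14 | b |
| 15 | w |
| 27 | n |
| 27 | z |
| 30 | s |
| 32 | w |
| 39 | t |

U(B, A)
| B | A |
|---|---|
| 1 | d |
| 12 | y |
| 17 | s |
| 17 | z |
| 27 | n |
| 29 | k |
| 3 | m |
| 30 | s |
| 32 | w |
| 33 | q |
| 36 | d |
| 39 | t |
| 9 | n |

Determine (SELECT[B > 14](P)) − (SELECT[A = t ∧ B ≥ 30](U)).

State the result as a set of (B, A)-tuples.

{(15, w), (27, n), (27, z), (30, s), (32, w)}

Apply σ_{B > 14}; surviving tuples: {(15, w), (27, n), (27, z), (30, s), (32, w), (39, t)}
Apply σ_{A = t ∧ B ≥ 30}; surviving tuples: {(39, t)}
Difference: {(15, w), (27, n), (27, z), (30, s), (32, w), (39, t)} with {(39, t)} → {(15, w), (27, n), (27, z), (30, s), (32, w)}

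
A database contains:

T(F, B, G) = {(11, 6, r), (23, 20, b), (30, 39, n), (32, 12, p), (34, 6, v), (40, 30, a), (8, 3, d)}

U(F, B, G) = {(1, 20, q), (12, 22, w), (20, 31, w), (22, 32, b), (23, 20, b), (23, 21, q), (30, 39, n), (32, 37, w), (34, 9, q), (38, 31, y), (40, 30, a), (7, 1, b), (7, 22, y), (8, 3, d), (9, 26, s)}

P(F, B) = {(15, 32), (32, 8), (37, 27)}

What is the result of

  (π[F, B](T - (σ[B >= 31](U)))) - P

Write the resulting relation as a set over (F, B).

{(11, 6), (23, 20), (32, 12), (34, 6), (40, 30), (8, 3)}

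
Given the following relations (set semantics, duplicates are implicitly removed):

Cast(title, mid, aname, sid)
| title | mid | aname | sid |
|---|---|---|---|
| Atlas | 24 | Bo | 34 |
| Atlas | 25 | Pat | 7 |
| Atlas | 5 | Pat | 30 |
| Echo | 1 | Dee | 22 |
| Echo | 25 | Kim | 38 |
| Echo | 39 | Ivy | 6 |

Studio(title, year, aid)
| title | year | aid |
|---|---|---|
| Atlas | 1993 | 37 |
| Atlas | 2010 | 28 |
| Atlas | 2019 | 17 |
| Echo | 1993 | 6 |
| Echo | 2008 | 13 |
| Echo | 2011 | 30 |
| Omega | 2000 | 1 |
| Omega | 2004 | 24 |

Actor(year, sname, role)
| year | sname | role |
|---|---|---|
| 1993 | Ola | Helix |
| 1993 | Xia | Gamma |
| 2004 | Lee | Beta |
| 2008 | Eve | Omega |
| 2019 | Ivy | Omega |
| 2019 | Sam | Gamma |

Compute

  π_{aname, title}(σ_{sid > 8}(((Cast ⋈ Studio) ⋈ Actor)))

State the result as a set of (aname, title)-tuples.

Joining Cast and Studio on title yields {(Atlas, 24, Bo, 34, 1993, 37), (Atlas, 24, Bo, 34, 2010, 28), (Atlas, 24, Bo, 34, 2019, 17), (Atlas, 25, Pat, 7, 1993, 37), (Atlas, 25, Pat, 7, 2010, 28), (Atlas, 25, Pat, 7, 2019, 17), (Atlas, 5, Pat, 30, 1993, 37), (Atlas, 5, Pat, 30, 2010, 28), (Atlas, 5, Pat, 30, 2019, 17), (Echo, 1, Dee, 22, 1993, 6), (Echo, 1, Dee, 22, 2008, 13), (Echo, 1, Dee, 22, 2011, 30), (Echo, 25, Kim, 38, 1993, 6), (Echo, 25, Kim, 38, 2008, 13), (Echo, 25, Kim, 38, 2011, 30), (Echo, 39, Ivy, 6, 1993, 6), (Echo, 39, Ivy, 6, 2008, 13), (Echo, 39, Ivy, 6, 2011, 30)}.
Joining (Cast ⋈ Studio) and Actor on year yields {(Atlas, 24, Bo, 34, 1993, 37, Ola, Helix), (Atlas, 24, Bo, 34, 1993, 37, Xia, Gamma), (Atlas, 24, Bo, 34, 2019, 17, Ivy, Omega), (Atlas, 24, Bo, 34, 2019, 17, Sam, Gamma), (Atlas, 25, Pat, 7, 1993, 37, Ola, Helix), (Atlas, 25, Pat, 7, 1993, 37, Xia, Gamma), (Atlas, 25, Pat, 7, 2019, 17, Ivy, Omega), (Atlas, 25, Pat, 7, 2019, 17, Sam, Gamma), (Atlas, 5, Pat, 30, 1993, 37, Ola, Helix), (Atlas, 5, Pat, 30, 1993, 37, Xia, Gamma), (Atlas, 5, Pat, 30, 2019, 17, Ivy, Omega), (Atlas, 5, Pat, 30, 2019, 17, Sam, Gamma), (Echo, 1, Dee, 22, 1993, 6, Ola, Helix), (Echo, 1, Dee, 22, 1993, 6, Xia, Gamma), (Echo, 1, Dee, 22, 2008, 13, Eve, Omega), (Echo, 25, Kim, 38, 1993, 6, Ola, Helix), (Echo, 25, Kim, 38, 1993, 6, Xia, Gamma), (Echo, 25, Kim, 38, 2008, 13, Eve, Omega), (Echo, 39, Ivy, 6, 1993, 6, Ola, Helix), (Echo, 39, Ivy, 6, 1993, 6, Xia, Gamma), (Echo, 39, Ivy, 6, 2008, 13, Eve, Omega)}.
Selection sid > 8: {(Atlas, 24, Bo, 34, 1993, 37, Ola, Helix), (Atlas, 24, Bo, 34, 1993, 37, Xia, Gamma), (Atlas, 24, Bo, 34, 2019, 17, Ivy, Omega), (Atlas, 24, Bo, 34, 2019, 17, Sam, Gamma), (Atlas, 5, Pat, 30, 1993, 37, Ola, Helix), (Atlas, 5, Pat, 30, 1993, 37, Xia, Gamma), (Atlas, 5, Pat, 30, 2019, 17, Ivy, Omega), (Atlas, 5, Pat, 30, 2019, 17, Sam, Gamma), (Echo, 1, Dee, 22, 1993, 6, Ola, Helix), (Echo, 1, Dee, 22, 1993, 6, Xia, Gamma), (Echo, 1, Dee, 22, 2008, 13, Eve, Omega), (Echo, 25, Kim, 38, 1993, 6, Ola, Helix), (Echo, 25, Kim, 38, 1993, 6, Xia, Gamma), (Echo, 25, Kim, 38, 2008, 13, Eve, Omega)}
π[aname, title]: project onto (aname, title) (10 duplicate(s) eliminated) → {(Bo, Atlas), (Dee, Echo), (Kim, Echo), (Pat, Atlas)}

{(Bo, Atlas), (Dee, Echo), (Kim, Echo), (Pat, Atlas)}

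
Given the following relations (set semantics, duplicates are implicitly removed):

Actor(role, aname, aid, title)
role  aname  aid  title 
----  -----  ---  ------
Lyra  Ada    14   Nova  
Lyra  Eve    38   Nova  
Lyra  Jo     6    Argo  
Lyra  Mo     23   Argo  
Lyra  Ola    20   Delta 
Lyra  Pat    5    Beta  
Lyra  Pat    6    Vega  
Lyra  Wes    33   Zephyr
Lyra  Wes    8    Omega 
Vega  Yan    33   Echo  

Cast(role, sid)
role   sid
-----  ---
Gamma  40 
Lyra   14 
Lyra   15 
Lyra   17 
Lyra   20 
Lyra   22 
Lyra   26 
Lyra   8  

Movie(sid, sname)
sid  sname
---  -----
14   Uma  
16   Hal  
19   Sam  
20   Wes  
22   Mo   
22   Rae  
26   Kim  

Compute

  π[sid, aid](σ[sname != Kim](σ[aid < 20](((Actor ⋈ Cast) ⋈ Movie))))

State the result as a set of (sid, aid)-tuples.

{(14, 14), (14, 5), (14, 6), (14, 8), (20, 14), (20, 5), (20, 6), (20, 8), (22, 14), (22, 5), (22, 6), (22, 8)}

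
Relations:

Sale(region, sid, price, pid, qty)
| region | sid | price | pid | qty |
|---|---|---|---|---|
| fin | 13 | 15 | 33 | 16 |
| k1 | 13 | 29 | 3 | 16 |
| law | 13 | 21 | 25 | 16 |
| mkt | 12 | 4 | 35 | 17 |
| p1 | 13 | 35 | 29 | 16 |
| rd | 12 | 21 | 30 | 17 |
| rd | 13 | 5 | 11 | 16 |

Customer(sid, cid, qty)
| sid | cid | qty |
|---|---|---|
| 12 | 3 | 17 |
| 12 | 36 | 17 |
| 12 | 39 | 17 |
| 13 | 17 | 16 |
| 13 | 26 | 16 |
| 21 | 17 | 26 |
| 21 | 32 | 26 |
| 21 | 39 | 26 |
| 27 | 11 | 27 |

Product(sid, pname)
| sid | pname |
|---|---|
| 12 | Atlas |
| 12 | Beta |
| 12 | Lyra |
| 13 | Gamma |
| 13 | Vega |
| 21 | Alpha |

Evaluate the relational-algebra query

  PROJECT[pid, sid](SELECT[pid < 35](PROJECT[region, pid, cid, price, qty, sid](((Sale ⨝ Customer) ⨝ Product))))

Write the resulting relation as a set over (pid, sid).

{(11, 13), (25, 13), (29, 13), (3, 13), (30, 12), (33, 13)}

Natural join on sid, qty: {(fin, 13, 15, 33, 16, 17), (fin, 13, 15, 33, 16, 26), (k1, 13, 29, 3, 16, 17), (k1, 13, 29, 3, 16, 26), (law, 13, 21, 25, 16, 17), (law, 13, 21, 25, 16, 26), (mkt, 12, 4, 35, 17, 3), (mkt, 12, 4, 35, 17, 36), (mkt, 12, 4, 35, 17, 39), (p1, 13, 35, 29, 16, 17), (p1, 13, 35, 29, 16, 26), (rd, 12, 21, 30, 17, 3), (rd, 12, 21, 30, 17, 36), (rd, 12, 21, 30, 17, 39), (rd, 13, 5, 11, 16, 17), (rd, 13, 5, 11, 16, 26)}
Natural join on sid: {(fin, 13, 15, 33, 16, 17, Gamma), (fin, 13, 15, 33, 16, 17, Vega), (fin, 13, 15, 33, 16, 26, Gamma), (fin, 13, 15, 33, 16, 26, Vega), (k1, 13, 29, 3, 16, 17, Gamma), (k1, 13, 29, 3, 16, 17, Vega), (k1, 13, 29, 3, 16, 26, Gamma), (k1, 13, 29, 3, 16, 26, Vega), (law, 13, 21, 25, 16, 17, Gamma), (law, 13, 21, 25, 16, 17, Vega), (law, 13, 21, 25, 16, 26, Gamma), (law, 13, 21, 25, 16, 26, Vega), (mkt, 12, 4, 35, 17, 3, Atlas), (mkt, 12, 4, 35, 17, 3, Beta), (mkt, 12, 4, 35, 17, 3, Lyra), (mkt, 12, 4, 35, 17, 36, Atlas), (mkt, 12, 4, 35, 17, 36, Beta), (mkt, 12, 4, 35, 17, 36, Lyra), (mkt, 12, 4, 35, 17, 39, Atlas), (mkt, 12, 4, 35, 17, 39, Beta), (mkt, 12, 4, 35, 17, 39, Lyra), (p1, 13, 35, 29, 16, 17, Gamma), (p1, 13, 35, 29, 16, 17, Vega), (p1, 13, 35, 29, 16, 26, Gamma), (p1, 13, 35, 29, 16, 26, Vega), (rd, 12, 21, 30, 17, 3, Atlas), (rd, 12, 21, 30, 17, 3, Beta), (rd, 12, 21, 30, 17, 3, Lyra), (rd, 12, 21, 30, 17, 36, Atlas), (rd, 12, 21, 30, 17, 36, Beta), (rd, 12, 21, 30, 17, 36, Lyra), (rd, 12, 21, 30, 17, 39, Atlas), (rd, 12, 21, 30, 17, 39, Beta), (rd, 12, 21, 30, 17, 39, Lyra), (rd, 13, 5, 11, 16, 17, Gamma), (rd, 13, 5, 11, 16, 17, Vega), (rd, 13, 5, 11, 16, 26, Gamma), (rd, 13, 5, 11, 16, 26, Vega)}
Projecting to region, pid, cid, price, qty, sid (22 duplicate(s) eliminated): {(fin, 33, 17, 15, 16, 13), (fin, 33, 26, 15, 16, 13), (k1, 3, 17, 29, 16, 13), (k1, 3, 26, 29, 16, 13), (law, 25, 17, 21, 16, 13), (law, 25, 26, 21, 16, 13), (mkt, 35, 3, 4, 17, 12), (mkt, 35, 36, 4, 17, 12), (mkt, 35, 39, 4, 17, 12), (p1, 29, 17, 35, 16, 13), (p1, 29, 26, 35, 16, 13), (rd, 11, 17, 5, 16, 13), (rd, 11, 26, 5, 16, 13), (rd, 30, 3, 21, 17, 12), (rd, 30, 36, 21, 17, 12), (rd, 30, 39, 21, 17, 12)}
Filtering on pid < 35 leaves {(fin, 33, 17, 15, 16, 13), (fin, 33, 26, 15, 16, 13), (k1, 3, 17, 29, 16, 13), (k1, 3, 26, 29, 16, 13), (law, 25, 17, 21, 16, 13), (law, 25, 26, 21, 16, 13), (p1, 29, 17, 35, 16, 13), (p1, 29, 26, 35, 16, 13), (rd, 11, 17, 5, 16, 13), (rd, 11, 26, 5, 16, 13), (rd, 30, 3, 21, 17, 12), (rd, 30, 36, 21, 17, 12), (rd, 30, 39, 21, 17, 12)}.
Projecting to pid, sid (7 duplicate(s) eliminated): {(11, 13), (25, 13), (29, 13), (3, 13), (30, 12), (33, 13)}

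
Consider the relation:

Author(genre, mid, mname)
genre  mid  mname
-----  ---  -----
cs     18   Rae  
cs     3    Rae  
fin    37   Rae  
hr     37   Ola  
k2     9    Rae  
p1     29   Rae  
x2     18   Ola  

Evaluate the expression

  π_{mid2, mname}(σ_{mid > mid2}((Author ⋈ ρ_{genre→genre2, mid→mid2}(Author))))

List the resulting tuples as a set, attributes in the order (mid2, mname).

ρ[genre→genre2, mid→mid2]: schema becomes (genre2, mid2, mname); tuples unchanged.
Author ⋈ ρ_{genre→genre2, mid→mid2}(Author) (natural join on mname): {(cs, 18, Rae, cs, 18), (cs, 18, Rae, cs, 3), (cs, 18, Rae, fin, 37), (cs, 18, Rae, k2, 9), (cs, 18, Rae, p1, 29), (cs, 3, Rae, cs, 18), (cs, 3, Rae, cs, 3), (cs, 3, Rae, fin, 37), (cs, 3, Rae, k2, 9), (cs, 3, Rae, p1, 29), (fin, 37, Rae, cs, 18), (fin, 37, Rae, cs, 3), (fin, 37, Rae, fin, 37), (fin, 37, Rae, k2, 9), (fin, 37, Rae, p1, 29), (hr, 37, Ola, hr, 37), (hr, 37, Ola, x2, 18), (k2, 9, Rae, cs, 18), (k2, 9, Rae, cs, 3), (k2, 9, Rae, fin, 37), (k2, 9, Rae, k2, 9), (k2, 9, Rae, p1, 29), (p1, 29, Rae, cs, 18), (p1, 29, Rae, cs, 3), (p1, 29, Rae, fin, 37), (p1, 29, Rae, k2, 9), (p1, 29, Rae, p1, 29), (x2, 18, Ola, hr, 37), (x2, 18, Ola, x2, 18)}
Apply σ_{mid > mid2}; surviving tuples: {(cs, 18, Rae, cs, 3), (cs, 18, Rae, k2, 9), (fin, 37, Rae, cs, 18), (fin, 37, Rae, cs, 3), (fin, 37, Rae, k2, 9), (fin, 37, Rae, p1, 29), (hr, 37, Ola, x2, 18), (k2, 9, Rae, cs, 3), (p1, 29, Rae, cs, 18), (p1, 29, Rae, cs, 3), (p1, 29, Rae, k2, 9)}
Projecting to mid2, mname (6 duplicate(s) eliminated): {(18, Ola), (18, Rae), (29, Rae), (3, Rae), (9, Rae)}

{(18, Ola), (18, Rae), (29, Rae), (3, Rae), (9, Rae)}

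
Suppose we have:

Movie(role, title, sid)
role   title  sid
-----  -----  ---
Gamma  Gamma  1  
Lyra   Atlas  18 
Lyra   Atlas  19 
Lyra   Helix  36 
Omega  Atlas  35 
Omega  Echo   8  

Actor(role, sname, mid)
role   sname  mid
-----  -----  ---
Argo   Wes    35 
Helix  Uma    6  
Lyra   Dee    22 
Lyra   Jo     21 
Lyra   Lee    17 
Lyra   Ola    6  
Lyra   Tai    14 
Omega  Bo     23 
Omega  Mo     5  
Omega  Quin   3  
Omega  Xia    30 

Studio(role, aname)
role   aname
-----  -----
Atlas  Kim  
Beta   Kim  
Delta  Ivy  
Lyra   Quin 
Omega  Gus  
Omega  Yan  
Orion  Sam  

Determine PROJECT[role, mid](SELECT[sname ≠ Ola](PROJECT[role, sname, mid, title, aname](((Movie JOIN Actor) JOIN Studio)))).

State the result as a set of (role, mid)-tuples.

Joining Movie and Actor on role yields {(Lyra, Atlas, 18, Dee, 22), (Lyra, Atlas, 18, Jo, 21), (Lyra, Atlas, 18, Lee, 17), (Lyra, Atlas, 18, Ola, 6), (Lyra, Atlas, 18, Tai, 14), (Lyra, Atlas, 19, Dee, 22), (Lyra, Atlas, 19, Jo, 21), (Lyra, Atlas, 19, Lee, 17), (Lyra, Atlas, 19, Ola, 6), (Lyra, Atlas, 19, Tai, 14), (Lyra, Helix, 36, Dee, 22), (Lyra, Helix, 36, Jo, 21), (Lyra, Helix, 36, Lee, 17), (Lyra, Helix, 36, Ola, 6), (Lyra, Helix, 36, Tai, 14), (Omega, Atlas, 35, Bo, 23), (Omega, Atlas, 35, Mo, 5), (Omega, Atlas, 35, Quin, 3), (Omega, Atlas, 35, Xia, 30), (Omega, Echo, 8, Bo, 23), (Omega, Echo, 8, Mo, 5), (Omega, Echo, 8, Quin, 3), (Omega, Echo, 8, Xia, 30)}.
Joining (Movie JOIN Actor) and Studio on role yields {(Lyra, Atlas, 18, Dee, 22, Quin), (Lyra, Atlas, 18, Jo, 21, Quin), (Lyra, Atlas, 18, Lee, 17, Quin), (Lyra, Atlas, 18, Ola, 6, Quin), (Lyra, Atlas, 18, Tai, 14, Quin), (Lyra, Atlas, 19, Dee, 22, Quin), (Lyra, Atlas, 19, Jo, 21, Quin), (Lyra, Atlas, 19, Lee, 17, Quin), (Lyra, Atlas, 19, Ola, 6, Quin), (Lyra, Atlas, 19, Tai, 14, Quin), (Lyra, Helix, 36, Dee, 22, Quin), (Lyra, Helix, 36, Jo, 21, Quin), (Lyra, Helix, 36, Lee, 17, Quin), (Lyra, Helix, 36, Ola, 6, Quin), (Lyra, Helix, 36, Tai, 14, Quin), (Omega, Atlas, 35, Bo, 23, Gus), (Omega, Atlas, 35, Bo, 23, Yan), (Omega, Atlas, 35, Mo, 5, Gus), (Omega, Atlas, 35, Mo, 5, Yan), (Omega, Atlas, 35, Quin, 3, Gus), (Omega, Atlas, 35, Quin, 3, Yan), (Omega, Atlas, 35, Xia, 30, Gus), (Omega, Atlas, 35, Xia, 30, Yan), (Omega, Echo, 8, Bo, 23, Gus), (Omega, Echo, 8, Bo, 23, Yan), (Omega, Echo, 8, Mo, 5, Gus), (Omega, Echo, 8, Mo, 5, Yan), (Omega, Echo, 8, Quin, 3, Gus), (Omega, Echo, 8, Quin, 3, Yan), (Omega, Echo, 8, Xia, 30, Gus), (Omega, Echo, 8, Xia, 30, Yan)}.
π_{role, sname, mid, title, aname} gives {(Lyra, Dee, 22, Atlas, Quin), (Lyra, Dee, 22, Helix, Quin), (Lyra, Jo, 21, Atlas, Quin), (Lyra, Jo, 21, Helix, Quin), (Lyra, Lee, 17, Atlas, Quin), (Lyra, Lee, 17, Helix, Quin), (Lyra, Ola, 6, Atlas, Quin), (Lyra, Ola, 6, Helix, Quin), (Lyra, Tai, 14, Atlas, Quin), (Lyra, Tai, 14, Helix, Quin), (Omega, Bo, 23, Atlas, Gus), (Omega, Bo, 23, Atlas, Yan), (Omega, Bo, 23, Echo, Gus), (Omega, Bo, 23, Echo, Yan), (Omega, Mo, 5, Atlas, Gus), (Omega, Mo, 5, Atlas, Yan), (Omega, Mo, 5, Echo, Gus), (Omega, Mo, 5, Echo, Yan), (Omega, Quin, 3, Atlas, Gus), (Omega, Quin, 3, Atlas, Yan), (Omega, Quin, 3, Echo, Gus), (Omega, Quin, 3, Echo, Yan), (Omega, Xia, 30, Atlas, Gus), (Omega, Xia, 30, Atlas, Yan), (Omega, Xia, 30, Echo, Gus), (Omega, Xia, 30, Echo, Yan)} (5 duplicate(s) eliminated).
Apply σ_{sname ≠ Ola}; surviving tuples: {(Lyra, Dee, 22, Atlas, Quin), (Lyra, Dee, 22, Helix, Quin), (Lyra, Jo, 21, Atlas, Quin), (Lyra, Jo, 21, Helix, Quin), (Lyra, Lee, 17, Atlas, Quin), (Lyra, Lee, 17, Helix, Quin), (Lyra, Tai, 14, Atlas, Quin), (Lyra, Tai, 14, Helix, Quin), (Omega, Bo, 23, Atlas, Gus), (Omega, Bo, 23, Atlas, Yan), (Omega, Bo, 23, Echo, Gus), (Omega, Bo, 23, Echo, Yan), (Omega, Mo, 5, Atlas, Gus), (Omega, Mo, 5, Atlas, Yan), (Omega, Mo, 5, Echo, Gus), (Omega, Mo, 5, Echo, Yan), (Omega, Quin, 3, Atlas, Gus), (Omega, Quin, 3, Atlas, Yan), (Omega, Quin, 3, Echo, Gus), (Omega, Quin, 3, Echo, Yan), (Omega, Xia, 30, Atlas, Gus), (Omega, Xia, 30, Atlas, Yan), (Omega, Xia, 30, Echo, Gus), (Omega, Xia, 30, Echo, Yan)}
π_{role, mid} gives {(Lyra, 14), (Lyra, 17), (Lyra, 21), (Lyra, 22), (Omega, 23), (Omega, 3), (Omega, 30), (Omega, 5)} (16 duplicate(s) eliminated).

{(Lyra, 14), (Lyra, 17), (Lyra, 21), (Lyra, 22), (Omega, 23), (Omega, 3), (Omega, 30), (Omega, 5)}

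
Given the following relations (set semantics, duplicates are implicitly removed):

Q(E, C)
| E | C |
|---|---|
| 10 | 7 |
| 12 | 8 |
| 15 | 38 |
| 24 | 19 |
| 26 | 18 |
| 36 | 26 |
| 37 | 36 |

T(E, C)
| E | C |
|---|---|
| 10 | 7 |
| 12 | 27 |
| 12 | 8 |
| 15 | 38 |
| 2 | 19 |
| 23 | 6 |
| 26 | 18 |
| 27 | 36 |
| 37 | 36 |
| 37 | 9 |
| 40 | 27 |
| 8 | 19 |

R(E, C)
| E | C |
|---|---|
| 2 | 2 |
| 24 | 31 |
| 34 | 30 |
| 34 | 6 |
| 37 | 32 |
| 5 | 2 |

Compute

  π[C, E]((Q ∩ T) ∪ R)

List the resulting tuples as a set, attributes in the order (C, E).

{(18, 26), (2, 2), (2, 5), (30, 34), (31, 24), (32, 37), (36, 37), (38, 15), (6, 34), (7, 10), (8, 12)}

Taking the intersection: {(10, 7), (12, 8), (15, 38), (26, 18), (37, 36)}
Taking the union: {(10, 7), (12, 8), (15, 38), (2, 2), (24, 31), (26, 18), (34, 30), (34, 6), (37, 32), (37, 36), (5, 2)}
π_{C, E} gives {(18, 26), (2, 2), (2, 5), (30, 34), (31, 24), (32, 37), (36, 37), (38, 15), (6, 34), (7, 10), (8, 12)}.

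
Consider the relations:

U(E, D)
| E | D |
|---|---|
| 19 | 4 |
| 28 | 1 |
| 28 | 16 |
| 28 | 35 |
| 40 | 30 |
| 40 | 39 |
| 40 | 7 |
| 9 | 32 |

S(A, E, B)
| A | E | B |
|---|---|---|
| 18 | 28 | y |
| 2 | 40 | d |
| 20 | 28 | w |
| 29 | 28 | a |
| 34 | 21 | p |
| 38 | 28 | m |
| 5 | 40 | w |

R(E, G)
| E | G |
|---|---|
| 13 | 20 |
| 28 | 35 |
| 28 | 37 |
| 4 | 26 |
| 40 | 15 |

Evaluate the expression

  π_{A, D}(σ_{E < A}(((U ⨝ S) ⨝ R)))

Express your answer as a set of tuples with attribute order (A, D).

{(29, 1), (29, 16), (29, 35), (38, 1), (38, 16), (38, 35)}

U ⋈ S (natural join on E): {(28, 1, 18, y), (28, 1, 20, w), (28, 1, 29, a), (28, 1, 38, m), (28, 16, 18, y), (28, 16, 20, w), (28, 16, 29, a), (28, 16, 38, m), (28, 35, 18, y), (28, 35, 20, w), (28, 35, 29, a), (28, 35, 38, m), (40, 30, 2, d), (40, 30, 5, w), (40, 39, 2, d), (40, 39, 5, w), (40, 7, 2, d), (40, 7, 5, w)}
(U ⨝ S) ⋈ R (natural join on E): {(28, 1, 18, y, 35), (28, 1, 18, y, 37), (28, 1, 20, w, 35), (28, 1, 20, w, 37), (28, 1, 29, a, 35), (28, 1, 29, a, 37), (28, 1, 38, m, 35), (28, 1, 38, m, 37), (28, 16, 18, y, 35), (28, 16, 18, y, 37), (28, 16, 20, w, 35), (28, 16, 20, w, 37), (28, 16, 29, a, 35), (28, 16, 29, a, 37), (28, 16, 38, m, 35), (28, 16, 38, m, 37), (28, 35, 18, y, 35), (28, 35, 18, y, 37), (28, 35, 20, w, 35), (28, 35, 20, w, 37), (28, 35, 29, a, 35), (28, 35, 29, a, 37), (28, 35, 38, m, 35), (28, 35, 38, m, 37), (40, 30, 2, d, 15), (40, 30, 5, w, 15), (40, 39, 2, d, 15), (40, 39, 5, w, 15), (40, 7, 2, d, 15), (40, 7, 5, w, 15)}
Selection E < A: {(28, 1, 29, a, 35), (28, 1, 29, a, 37), (28, 1, 38, m, 35), (28, 1, 38, m, 37), (28, 16, 29, a, 35), (28, 16, 29, a, 37), (28, 16, 38, m, 35), (28, 16, 38, m, 37), (28, 35, 29, a, 35), (28, 35, 29, a, 37), (28, 35, 38, m, 35), (28, 35, 38, m, 37)}
π_{A, D} gives {(29, 1), (29, 16), (29, 35), (38, 1), (38, 16), (38, 35)} (6 duplicate(s) eliminated).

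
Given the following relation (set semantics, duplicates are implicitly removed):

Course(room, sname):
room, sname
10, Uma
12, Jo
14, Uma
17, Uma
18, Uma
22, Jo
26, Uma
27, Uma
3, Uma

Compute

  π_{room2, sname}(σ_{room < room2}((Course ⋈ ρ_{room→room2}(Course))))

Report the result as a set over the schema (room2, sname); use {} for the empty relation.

{(10, Uma), (14, Uma), (17, Uma), (18, Uma), (22, Jo), (26, Uma), (27, Uma)}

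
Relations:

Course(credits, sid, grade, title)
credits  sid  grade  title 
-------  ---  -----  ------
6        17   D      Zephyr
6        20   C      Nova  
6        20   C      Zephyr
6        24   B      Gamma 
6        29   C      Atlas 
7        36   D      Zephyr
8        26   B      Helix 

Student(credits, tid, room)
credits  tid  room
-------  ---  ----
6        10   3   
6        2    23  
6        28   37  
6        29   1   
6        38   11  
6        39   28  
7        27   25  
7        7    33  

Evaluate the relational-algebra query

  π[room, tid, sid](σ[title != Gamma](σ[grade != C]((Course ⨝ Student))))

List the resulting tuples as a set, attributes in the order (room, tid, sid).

{(1, 29, 17), (11, 38, 17), (23, 2, 17), (25, 27, 36), (28, 39, 17), (3, 10, 17), (33, 7, 36), (37, 28, 17)}

Joining Course and Student on credits yields {(6, 17, D, Zephyr, 10, 3), (6, 17, D, Zephyr, 2, 23), (6, 17, D, Zephyr, 28, 37), (6, 17, D, Zephyr, 29, 1), (6, 17, D, Zephyr, 38, 11), (6, 17, D, Zephyr, 39, 28), (6, 20, C, Nova, 10, 3), (6, 20, C, Nova, 2, 23), (6, 20, C, Nova, 28, 37), (6, 20, C, Nova, 29, 1), (6, 20, C, Nova, 38, 11), (6, 20, C, Nova, 39, 28), (6, 20, C, Zephyr, 10, 3), (6, 20, C, Zephyr, 2, 23), (6, 20, C, Zephyr, 28, 37), (6, 20, C, Zephyr, 29, 1), (6, 20, C, Zephyr, 38, 11), (6, 20, C, Zephyr, 39, 28), (6, 24, B, Gamma, 10, 3), (6, 24, B, Gamma, 2, 23), (6, 24, B, Gamma, 28, 37), (6, 24, B, Gamma, 29, 1), (6, 24, B, Gamma, 38, 11), (6, 24, B, Gamma, 39, 28), (6, 29, C, Atlas, 10, 3), (6, 29, C, Atlas, 2, 23), (6, 29, C, Atlas, 28, 37), (6, 29, C, Atlas, 29, 1), (6, 29, C, Atlas, 38, 11), (6, 29, C, Atlas, 39, 28), (7, 36, D, Zephyr, 27, 25), (7, 36, D, Zephyr, 7, 33)}.
Selection grade != C: {(6, 17, D, Zephyr, 10, 3), (6, 17, D, Zephyr, 2, 23), (6, 17, D, Zephyr, 28, 37), (6, 17, D, Zephyr, 29, 1), (6, 17, D, Zephyr, 38, 11), (6, 17, D, Zephyr, 39, 28), (6, 24, B, Gamma, 10, 3), (6, 24, B, Gamma, 2, 23), (6, 24, B, Gamma, 28, 37), (6, 24, B, Gamma, 29, 1), (6, 24, B, Gamma, 38, 11), (6, 24, B, Gamma, 39, 28), (7, 36, D, Zephyr, 27, 25), (7, 36, D, Zephyr, 7, 33)}
Selection title != Gamma: {(6, 17, D, Zephyr, 10, 3), (6, 17, D, Zephyr, 2, 23), (6, 17, D, Zephyr, 28, 37), (6, 17, D, Zephyr, 29, 1), (6, 17, D, Zephyr, 38, 11), (6, 17, D, Zephyr, 39, 28), (7, 36, D, Zephyr, 27, 25), (7, 36, D, Zephyr, 7, 33)}
Projecting to room, tid, sid: {(1, 29, 17), (11, 38, 17), (23, 2, 17), (25, 27, 36), (28, 39, 17), (3, 10, 17), (33, 7, 36), (37, 28, 17)}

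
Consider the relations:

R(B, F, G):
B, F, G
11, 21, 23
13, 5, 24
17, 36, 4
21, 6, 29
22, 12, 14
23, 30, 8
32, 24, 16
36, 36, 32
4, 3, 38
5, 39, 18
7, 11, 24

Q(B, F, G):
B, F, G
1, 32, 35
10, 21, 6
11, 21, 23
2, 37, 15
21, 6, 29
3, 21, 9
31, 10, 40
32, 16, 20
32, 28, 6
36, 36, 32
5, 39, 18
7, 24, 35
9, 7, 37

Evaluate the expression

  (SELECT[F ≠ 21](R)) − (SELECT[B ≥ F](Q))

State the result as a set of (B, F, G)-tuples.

Apply σ_{F ≠ 21}; surviving tuples: {(13, 5, 24), (17, 36, 4), (21, 6, 29), (22, 12, 14), (23, 30, 8), (32, 24, 16), (36, 36, 32), (4, 3, 38), (5, 39, 18), (7, 11, 24)}
Apply σ_{B ≥ F}; surviving tuples: {(21, 6, 29), (31, 10, 40), (32, 16, 20), (32, 28, 6), (36, 36, 32), (9, 7, 37)}
Taking the difference: {(13, 5, 24), (17, 36, 4), (22, 12, 14), (23, 30, 8), (32, 24, 16), (4, 3, 38), (5, 39, 18), (7, 11, 24)}

{(13, 5, 24), (17, 36, 4), (22, 12, 14), (23, 30, 8), (32, 24, 16), (4, 3, 38), (5, 39, 18), (7, 11, 24)}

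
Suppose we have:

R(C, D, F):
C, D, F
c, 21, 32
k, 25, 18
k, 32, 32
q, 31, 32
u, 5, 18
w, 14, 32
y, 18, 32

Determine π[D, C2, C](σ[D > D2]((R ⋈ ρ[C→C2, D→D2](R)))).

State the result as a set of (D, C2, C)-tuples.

{(18, w, y), (21, w, c), (21, y, c), (25, u, k), (31, c, q), (31, w, q), (31, y, q), (32, c, k), (32, q, k), (32, w, k), (32, y, k)}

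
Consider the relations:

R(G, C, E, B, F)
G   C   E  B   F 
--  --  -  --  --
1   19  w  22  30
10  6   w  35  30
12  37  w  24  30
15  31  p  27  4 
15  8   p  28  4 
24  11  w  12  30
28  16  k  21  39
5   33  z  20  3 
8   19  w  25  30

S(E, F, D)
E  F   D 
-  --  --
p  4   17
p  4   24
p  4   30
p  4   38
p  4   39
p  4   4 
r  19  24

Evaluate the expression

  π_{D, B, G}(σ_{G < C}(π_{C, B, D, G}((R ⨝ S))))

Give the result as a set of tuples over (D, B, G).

{(17, 27, 15), (24, 27, 15), (30, 27, 15), (38, 27, 15), (39, 27, 15), (4, 27, 15)}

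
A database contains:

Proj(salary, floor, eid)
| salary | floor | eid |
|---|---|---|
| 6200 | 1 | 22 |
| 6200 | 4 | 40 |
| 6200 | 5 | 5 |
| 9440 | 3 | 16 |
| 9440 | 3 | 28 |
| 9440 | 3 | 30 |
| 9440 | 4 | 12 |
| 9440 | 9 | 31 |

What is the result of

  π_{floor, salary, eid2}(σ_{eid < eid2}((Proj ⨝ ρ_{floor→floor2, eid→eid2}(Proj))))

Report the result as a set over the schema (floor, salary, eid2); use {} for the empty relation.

ρ[floor→floor2, eid→eid2]: schema becomes (salary, floor2, eid2); tuples unchanged.
Joining Proj and ρ_{floor→floor2, eid→eid2}(Proj) on salary yields {(6200, 1, 22, 1, 22), (6200, 1, 22, 4, 40), (6200, 1, 22, 5, 5), (6200, 4, 40, 1, 22), (6200, 4, 40, 4, 40), (6200, 4, 40, 5, 5), (6200, 5, 5, 1, 22), (6200, 5, 5, 4, 40), (6200, 5, 5, 5, 5), (9440, 3, 16, 3, 16), (9440, 3, 16, 3, 28), (9440, 3, 16, 3, 30), (9440, 3, 16, 4, 12), (9440, 3, 16, 9, 31), (9440, 3, 28, 3, 16), (9440, 3, 28, 3, 28), (9440, 3, 28, 3, 30), (9440, 3, 28, 4, 12), (9440, 3, 28, 9, 31), (9440, 3, 30, 3, 16), (9440, 3, 30, 3, 28), (9440, 3, 30, 3, 30), (9440, 3, 30, 4, 12), (9440, 3, 30, 9, 31), (9440, 4, 12, 3, 16), (9440, 4, 12, 3, 28), (9440, 4, 12, 3, 30), (9440, 4, 12, 4, 12), (9440, 4, 12, 9, 31), (9440, 9, 31, 3, 16), (9440, 9, 31, 3, 28), (9440, 9, 31, 3, 30), (9440, 9, 31, 4, 12), (9440, 9, 31, 9, 31)}.
Apply σ_{eid < eid2}; surviving tuples: {(6200, 1, 22, 4, 40), (6200, 5, 5, 1, 22), (6200, 5, 5, 4, 40), (9440, 3, 16, 3, 28), (9440, 3, 16, 3, 30), (9440, 3, 16, 9, 31), (9440, 3, 28, 3, 30), (9440, 3, 28, 9, 31), (9440, 3, 30, 9, 31), (9440, 4, 12, 3, 16), (9440, 4, 12, 3, 28), (9440, 4, 12, 3, 30), (9440, 4, 12, 9, 31)}
π[floor, salary, eid2]: project onto (floor, salary, eid2) (3 duplicate(s) eliminated) → {(1, 6200, 40), (3, 9440, 28), (3, 9440, 30), (3, 9440, 31), (4, 9440, 16), (4, 9440, 28), (4, 9440, 30), (4, 9440, 31), (5, 6200, 22), (5, 6200, 40)}

{(1, 6200, 40), (3, 9440, 28), (3, 9440, 30), (3, 9440, 31), (4, 9440, 16), (4, 9440, 28), (4, 9440, 30), (4, 9440, 31), (5, 6200, 22), (5, 6200, 40)}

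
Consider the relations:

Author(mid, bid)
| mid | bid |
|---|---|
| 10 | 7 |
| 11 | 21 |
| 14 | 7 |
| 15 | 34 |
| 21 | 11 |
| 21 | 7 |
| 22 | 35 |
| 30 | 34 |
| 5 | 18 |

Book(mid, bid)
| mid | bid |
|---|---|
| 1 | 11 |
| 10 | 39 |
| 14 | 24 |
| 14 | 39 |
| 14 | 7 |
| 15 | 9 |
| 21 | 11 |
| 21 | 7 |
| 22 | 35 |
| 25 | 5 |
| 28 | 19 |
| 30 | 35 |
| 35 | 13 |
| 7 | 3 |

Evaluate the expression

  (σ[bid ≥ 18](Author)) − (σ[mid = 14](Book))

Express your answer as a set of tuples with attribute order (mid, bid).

{(11, 21), (15, 34), (22, 35), (30, 34), (5, 18)}

Apply σ_{bid ≥ 18}; surviving tuples: {(11, 21), (15, 34), (22, 35), (30, 34), (5, 18)}
Apply σ_{mid = 14}; surviving tuples: {(14, 24), (14, 39), (14, 7)}
Set difference of the two operands is {(11, 21), (15, 34), (22, 35), (30, 34), (5, 18)}.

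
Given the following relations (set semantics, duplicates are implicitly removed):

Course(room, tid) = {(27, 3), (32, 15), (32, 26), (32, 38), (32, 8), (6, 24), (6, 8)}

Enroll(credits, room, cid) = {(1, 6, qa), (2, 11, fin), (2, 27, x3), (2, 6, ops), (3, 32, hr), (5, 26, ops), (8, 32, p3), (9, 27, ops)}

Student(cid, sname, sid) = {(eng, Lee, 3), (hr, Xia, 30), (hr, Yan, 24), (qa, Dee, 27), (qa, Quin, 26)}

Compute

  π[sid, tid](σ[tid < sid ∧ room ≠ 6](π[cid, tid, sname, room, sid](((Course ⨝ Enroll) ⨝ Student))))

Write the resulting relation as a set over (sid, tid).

{(24, 15), (24, 8), (30, 15), (30, 26), (30, 8)}

Course ⋈ Enroll (natural join on room): {(27, 3, 2, x3), (27, 3, 9, ops), (32, 15, 3, hr), (32, 15, 8, p3), (32, 26, 3, hr), (32, 26, 8, p3), (32, 38, 3, hr), (32, 38, 8, p3), (32, 8, 3, hr), (32, 8, 8, p3), (6, 24, 1, qa), (6, 24, 2, ops), (6, 8, 1, qa), (6, 8, 2, ops)}
(Course ⨝ Enroll) ⋈ Student (natural join on cid): {(32, 15, 3, hr, Xia, 30), (32, 15, 3, hr, Yan, 24), (32, 26, 3, hr, Xia, 30), (32, 26, 3, hr, Yan, 24), (32, 38, 3, hr, Xia, 30), (32, 38, 3, hr, Yan, 24), (32, 8, 3, hr, Xia, 30), (32, 8, 3, hr, Yan, 24), (6, 24, 1, qa, Dee, 27), (6, 24, 1, qa, Quin, 26), (6, 8, 1, qa, Dee, 27), (6, 8, 1, qa, Quin, 26)}
Keep only column(s) cid, tid, sname, room, sid: {(hr, 15, Xia, 32, 30), (hr, 15, Yan, 32, 24), (hr, 26, Xia, 32, 30), (hr, 26, Yan, 32, 24), (hr, 38, Xia, 32, 30), (hr, 38, Yan, 32, 24), (hr, 8, Xia, 32, 30), (hr, 8, Yan, 32, 24), (qa, 24, Dee, 6, 27), (qa, 24, Quin, 6, 26), (qa, 8, Dee, 6, 27), (qa, 8, Quin, 6, 26)}
Apply σ_{tid < sid ∧ room ≠ 6}; surviving tuples: {(hr, 15, Xia, 32, 30), (hr, 15, Yan, 32, 24), (hr, 26, Xia, 32, 30), (hr, 8, Xia, 32, 30), (hr, 8, Yan, 32, 24)}
Keep only column(s) sid, tid: {(24, 15), (24, 8), (30, 15), (30, 26), (30, 8)}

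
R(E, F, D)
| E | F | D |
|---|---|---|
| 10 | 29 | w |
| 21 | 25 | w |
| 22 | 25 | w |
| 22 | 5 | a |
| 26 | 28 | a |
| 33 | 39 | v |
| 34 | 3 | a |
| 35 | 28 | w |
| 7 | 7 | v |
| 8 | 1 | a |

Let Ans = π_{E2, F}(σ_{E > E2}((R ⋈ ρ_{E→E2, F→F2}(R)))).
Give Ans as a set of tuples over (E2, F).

ρ[E→E2, F→F2]: schema becomes (E2, F2, D); tuples unchanged.
Joining R and ρ_{E→E2, F→F2}(R) on D yields {(10, 29, w, 10, 29), (10, 29, w, 21, 25), (10, 29, w, 22, 25), (10, 29, w, 35, 28), (21, 25, w, 10, 29), (21, 25, w, 21, 25), (21, 25, w, 22, 25), (21, 25, w, 35, 28), (22, 25, w, 10, 29), (22, 25, w, 21, 25), (22, 25, w, 22, 25), (22, 25, w, 35, 28), (22, 5, a, 22, 5), (22, 5, a, 26, 28), (22, 5, a, 34, 3), (22, 5, a, 8, 1), (26, 28, a, 22, 5), (26, 28, a, 26, 28), (26, 28, a, 34, 3), (26, 28, a, 8, 1), (33, 39, v, 33, 39), (33, 39, v, 7, 7), (34, 3, a, 22, 5), (34, 3, a, 26, 28), (34, 3, a, 34, 3), (34, 3, a, 8, 1), (35, 28, w, 10, 29), (35, 28, w, 21, 25), (35, 28, w, 22, 25), (35, 28, w, 35, 28), (7, 7, v, 33, 39), (7, 7, v, 7, 7), (8, 1, a, 22, 5), (8, 1, a, 26, 28), (8, 1, a, 34, 3), (8, 1, a, 8, 1)}.
σ[E > E2]: keep tuples satisfying E > E2 → {(21, 25, w, 10, 29), (22, 25, w, 10, 29), (22, 25, w, 21, 25), (22, 5, a, 8, 1), (26, 28, a, 22, 5), (26, 28, a, 8, 1), (33, 39, v, 7, 7), (34, 3, a, 22, 5), (34, 3, a, 26, 28), (34, 3, a, 8, 1), (35, 28, w, 10, 29), (35, 28, w, 21, 25), (35, 28, w, 22, 25)}
π_{E2, F} gives {(10, 25), (10, 28), (21, 25), (21, 28), (22, 28), (22, 3), (26, 3), (7, 39), (8, 28), (8, 3), (8, 5)} (2 duplicate(s) eliminated).

{(10, 25), (10, 28), (21, 25), (21, 28), (22, 28), (22, 3), (26, 3), (7, 39), (8, 28), (8, 3), (8, 5)}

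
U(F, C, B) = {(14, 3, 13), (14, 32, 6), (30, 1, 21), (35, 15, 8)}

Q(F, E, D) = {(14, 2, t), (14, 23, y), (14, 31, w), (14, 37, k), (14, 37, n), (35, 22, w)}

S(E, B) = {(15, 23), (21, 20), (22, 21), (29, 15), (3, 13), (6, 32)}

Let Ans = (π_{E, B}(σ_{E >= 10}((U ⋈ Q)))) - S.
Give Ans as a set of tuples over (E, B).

Natural join on F: {(14, 3, 13, 2, t), (14, 3, 13, 23, y), (14, 3, 13, 31, w), (14, 3, 13, 37, k), (14, 3, 13, 37, n), (14, 32, 6, 2, t), (14, 32, 6, 23, y), (14, 32, 6, 31, w), (14, 32, 6, 37, k), (14, 32, 6, 37, n), (35, 15, 8, 22, w)}
σ[E >= 10]: keep tuples satisfying E >= 10 → {(14, 3, 13, 23, y), (14, 3, 13, 31, w), (14, 3, 13, 37, k), (14, 3, 13, 37, n), (14, 32, 6, 23, y), (14, 32, 6, 31, w), (14, 32, 6, 37, k), (14, 32, 6, 37, n), (35, 15, 8, 22, w)}
π[E, B]: project onto (E, B) (2 duplicate(s) eliminated) → {(22, 8), (23, 13), (23, 6), (31, 13), (31, 6), (37, 13), (37, 6)}
Set difference of the two operands is {(22, 8), (23, 13), (23, 6), (31, 13), (31, 6), (37, 13), (37, 6)}.

{(22, 8), (23, 13), (23, 6), (31, 13), (31, 6), (37, 13), (37, 6)}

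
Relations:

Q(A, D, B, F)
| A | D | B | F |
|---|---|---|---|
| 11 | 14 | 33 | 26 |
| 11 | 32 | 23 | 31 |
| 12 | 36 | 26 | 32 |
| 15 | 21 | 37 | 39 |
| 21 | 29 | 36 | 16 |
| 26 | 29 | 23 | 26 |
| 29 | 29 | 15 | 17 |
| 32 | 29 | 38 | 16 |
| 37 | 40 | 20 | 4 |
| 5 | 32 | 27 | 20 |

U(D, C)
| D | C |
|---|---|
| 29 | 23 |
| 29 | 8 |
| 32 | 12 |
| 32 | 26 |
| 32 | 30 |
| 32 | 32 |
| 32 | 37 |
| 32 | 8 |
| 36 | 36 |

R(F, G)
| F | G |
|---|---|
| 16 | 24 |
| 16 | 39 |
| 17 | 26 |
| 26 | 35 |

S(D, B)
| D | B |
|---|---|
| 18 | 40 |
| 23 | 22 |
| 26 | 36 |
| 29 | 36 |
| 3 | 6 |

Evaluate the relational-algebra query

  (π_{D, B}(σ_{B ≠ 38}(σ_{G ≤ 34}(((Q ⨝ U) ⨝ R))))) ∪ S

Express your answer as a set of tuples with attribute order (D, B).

Q ⋈ U (natural join on D): {(11, 32, 23, 31, 12), (11, 32, 23, 31, 26), (11, 32, 23, 31, 30), (11, 32, 23, 31, 32), (11, 32, 23, 31, 37), (11, 32, 23, 31, 8), (12, 36, 26, 32, 36), (21, 29, 36, 16, 23), (21, 29, 36, 16, 8), (26, 29, 23, 26, 23), (26, 29, 23, 26, 8), (29, 29, 15, 17, 23), (29, 29, 15, 17, 8), (32, 29, 38, 16, 23), (32, 29, 38, 16, 8), (5, 32, 27, 20, 12), (5, 32, 27, 20, 26), (5, 32, 27, 20, 30), (5, 32, 27, 20, 32), (5, 32, 27, 20, 37), (5, 32, 27, 20, 8)}
(Q ⨝ U) ⋈ R (natural join on F): {(21, 29, 36, 16, 23, 24), (21, 29, 36, 16, 23, 39), (21, 29, 36, 16, 8, 24), (21, 29, 36, 16, 8, 39), (26, 29, 23, 26, 23, 35), (26, 29, 23, 26, 8, 35), (29, 29, 15, 17, 23, 26), (29, 29, 15, 17, 8, 26), (32, 29, 38, 16, 23, 24), (32, 29, 38, 16, 23, 39), (32, 29, 38, 16, 8, 24), (32, 29, 38, 16, 8, 39)}
Apply σ_{G ≤ 34}; surviving tuples: {(21, 29, 36, 16, 23, 24), (21, 29, 36, 16, 8, 24), (29, 29, 15, 17, 23, 26), (29, 29, 15, 17, 8, 26), (32, 29, 38, 16, 23, 24), (32, 29, 38, 16, 8, 24)}
Apply σ_{B ≠ 38}; surviving tuples: {(21, 29, 36, 16, 23, 24), (21, 29, 36, 16, 8, 24), (29, 29, 15, 17, 23, 26), (29, 29, 15, 17, 8, 26)}
Projecting to D, B (2 duplicate(s) eliminated): {(29, 15), (29, 36)}
Set union of the two operands is {(18, 40), (23, 22), (26, 36), (29, 15), (29, 36), (3, 6)}.

{(18, 40), (23, 22), (26, 36), (29, 15), (29, 36), (3, 6)}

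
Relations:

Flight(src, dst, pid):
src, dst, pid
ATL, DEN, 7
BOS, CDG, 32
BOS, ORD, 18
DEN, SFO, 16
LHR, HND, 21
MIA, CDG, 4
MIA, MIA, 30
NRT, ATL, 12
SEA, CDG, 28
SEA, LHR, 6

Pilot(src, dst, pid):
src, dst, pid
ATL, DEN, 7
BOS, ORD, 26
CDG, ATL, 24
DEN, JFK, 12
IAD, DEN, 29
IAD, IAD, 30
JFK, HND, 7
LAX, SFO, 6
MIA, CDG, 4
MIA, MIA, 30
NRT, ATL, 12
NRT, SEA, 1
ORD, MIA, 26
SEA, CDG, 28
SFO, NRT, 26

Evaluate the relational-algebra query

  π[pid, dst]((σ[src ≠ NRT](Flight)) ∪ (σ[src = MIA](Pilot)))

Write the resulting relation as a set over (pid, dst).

{(16, SFO), (18, ORD), (21, HND), (28, CDG), (30, MIA), (32, CDG), (4, CDG), (6, LHR), (7, DEN)}

Apply σ_{src ≠ NRT}; surviving tuples: {(ATL, DEN, 7), (BOS, CDG, 32), (BOS, ORD, 18), (DEN, SFO, 16), (LHR, HND, 21), (MIA, CDG, 4), (MIA, MIA, 30), (SEA, CDG, 28), (SEA, LHR, 6)}
Apply σ_{src = MIA}; surviving tuples: {(MIA, CDG, 4), (MIA, MIA, 30)}
Taking the union: {(ATL, DEN, 7), (BOS, CDG, 32), (BOS, ORD, 18), (DEN, SFO, 16), (LHR, HND, 21), (MIA, CDG, 4), (MIA, MIA, 30), (SEA, CDG, 28), (SEA, LHR, 6)}
π[pid, dst]: project onto (pid, dst) → {(16, SFO), (18, ORD), (21, HND), (28, CDG), (30, MIA), (32, CDG), (4, CDG), (6, LHR), (7, DEN)}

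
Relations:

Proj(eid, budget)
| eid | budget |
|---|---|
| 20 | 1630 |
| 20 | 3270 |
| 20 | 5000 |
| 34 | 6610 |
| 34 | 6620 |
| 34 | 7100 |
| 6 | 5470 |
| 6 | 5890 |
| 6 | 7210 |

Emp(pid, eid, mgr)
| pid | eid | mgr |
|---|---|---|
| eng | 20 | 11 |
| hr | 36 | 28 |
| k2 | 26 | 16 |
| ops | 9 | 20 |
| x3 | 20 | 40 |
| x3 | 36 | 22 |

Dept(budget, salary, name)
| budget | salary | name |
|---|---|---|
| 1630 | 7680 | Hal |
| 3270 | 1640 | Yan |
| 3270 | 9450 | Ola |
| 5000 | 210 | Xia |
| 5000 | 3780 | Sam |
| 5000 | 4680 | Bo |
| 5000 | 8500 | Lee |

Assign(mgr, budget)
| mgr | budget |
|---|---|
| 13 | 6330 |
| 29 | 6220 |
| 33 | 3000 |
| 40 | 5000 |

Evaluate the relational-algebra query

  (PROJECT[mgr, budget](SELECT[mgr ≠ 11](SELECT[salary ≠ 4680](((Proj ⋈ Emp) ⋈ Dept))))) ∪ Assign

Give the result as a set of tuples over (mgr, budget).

Joining Proj and Emp on eid yields {(20, 1630, eng, 11), (20, 1630, x3, 40), (20, 3270, eng, 11), (20, 3270, x3, 40), (20, 5000, eng, 11), (20, 5000, x3, 40)}.
Joining (Proj ⋈ Emp) and Dept on budget yields {(20, 1630, eng, 11, 7680, Hal), (20, 1630, x3, 40, 7680, Hal), (20, 3270, eng, 11, 1640, Yan), (20, 3270, eng, 11, 9450, Ola), (20, 3270, x3, 40, 1640, Yan), (20, 3270, x3, 40, 9450, Ola), (20, 5000, eng, 11, 210, Xia), (20, 5000, eng, 11, 3780, Sam), (20, 5000, eng, 11, 4680, Bo), (20, 5000, eng, 11, 8500, Lee), (20, 5000, x3, 40, 210, Xia), (20, 5000, x3, 40, 3780, Sam), (20, 5000, x3, 40, 4680, Bo), (20, 5000, x3, 40, 8500, Lee)}.
Apply σ_{salary ≠ 4680}; surviving tuples: {(20, 1630, eng, 11, 7680, Hal), (20, 1630, x3, 40, 7680, Hal), (20, 3270, eng, 11, 1640, Yan), (20, 3270, eng, 11, 9450, Ola), (20, 3270, x3, 40, 1640, Yan), (20, 3270, x3, 40, 9450, Ola), (20, 5000, eng, 11, 210, Xia), (20, 5000, eng, 11, 3780, Sam), (20, 5000, eng, 11, 8500, Lee), (20, 5000, x3, 40, 210, Xia), (20, 5000, x3, 40, 3780, Sam), (20, 5000, x3, 40, 8500, Lee)}
Apply σ_{mgr ≠ 11}; surviving tuples: {(20, 1630, x3, 40, 7680, Hal), (20, 3270, x3, 40, 1640, Yan), (20, 3270, x3, 40, 9450, Ola), (20, 5000, x3, 40, 210, Xia), (20, 5000, x3, 40, 3780, Sam), (20, 5000, x3, 40, 8500, Lee)}
Keep only column(s) mgr, budget (3 duplicate(s) eliminated): {(40, 1630), (40, 3270), (40, 5000)}
Set union of the two operands is {(13, 6330), (29, 6220), (33, 3000), (40, 1630), (40, 3270), (40, 5000)}.

{(13, 6330), (29, 6220), (33, 3000), (40, 1630), (40, 3270), (40, 5000)}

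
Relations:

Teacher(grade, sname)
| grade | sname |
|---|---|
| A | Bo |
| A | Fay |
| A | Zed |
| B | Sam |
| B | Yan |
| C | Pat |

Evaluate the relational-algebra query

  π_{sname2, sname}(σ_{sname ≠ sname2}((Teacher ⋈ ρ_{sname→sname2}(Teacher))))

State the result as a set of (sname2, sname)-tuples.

{(Bo, Fay), (Bo, Zed), (Fay, Bo), (Fay, Zed), (Sam, Yan), (Yan, Sam), (Zed, Bo), (Zed, Fay)}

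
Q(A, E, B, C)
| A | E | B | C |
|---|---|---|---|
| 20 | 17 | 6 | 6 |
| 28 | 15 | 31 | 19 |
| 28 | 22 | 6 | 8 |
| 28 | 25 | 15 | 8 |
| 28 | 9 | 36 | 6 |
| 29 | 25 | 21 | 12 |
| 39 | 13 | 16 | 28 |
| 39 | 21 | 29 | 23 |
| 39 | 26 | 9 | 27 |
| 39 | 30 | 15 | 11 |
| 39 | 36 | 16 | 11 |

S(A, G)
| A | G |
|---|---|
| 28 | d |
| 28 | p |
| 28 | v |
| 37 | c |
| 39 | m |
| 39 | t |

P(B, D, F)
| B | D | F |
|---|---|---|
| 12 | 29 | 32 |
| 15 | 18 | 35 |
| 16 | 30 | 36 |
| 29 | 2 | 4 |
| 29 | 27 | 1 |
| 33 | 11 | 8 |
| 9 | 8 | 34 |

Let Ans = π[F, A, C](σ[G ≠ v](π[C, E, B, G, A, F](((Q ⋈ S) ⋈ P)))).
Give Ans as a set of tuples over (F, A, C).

Joining Q and S on A yields {(28, 15, 31, 19, d), (28, 15, 31, 19, p), (28, 15, 31, 19, v), (28, 22, 6, 8, d), (28, 22, 6, 8, p), (28, 22, 6, 8, v), (28, 25, 15, 8, d), (28, 25, 15, 8, p), (28, 25, 15, 8, v), (28, 9, 36, 6, d), (28, 9, 36, 6, p), (28, 9, 36, 6, v), (39, 13, 16, 28, m), (39, 13, 16, 28, t), (39, 21, 29, 23, m), (39, 21, 29, 23, t), (39, 26, 9, 27, m), (39, 26, 9, 27, t), (39, 30, 15, 11, m), (39, 30, 15, 11, t), (39, 36, 16, 11, m), (39, 36, 16, 11, t)}.
Joining (Q ⋈ S) and P on B yields {(28, 25, 15, 8, d, 18, 35), (28, 25, 15, 8, p, 18, 35), (28, 25, 15, 8, v, 18, 35), (39, 13, 16, 28, m, 30, 36), (39, 13, 16, 28, t, 30, 36), (39, 21, 29, 23, m, 2, 4), (39, 21, 29, 23, m, 27, 1), (39, 21, 29, 23, t, 2, 4), (39, 21, 29, 23, t, 27, 1), (39, 26, 9, 27, m, 8, 34), (39, 26, 9, 27, t, 8, 34), (39, 30, 15, 11, m, 18, 35), (39, 30, 15, 11, t, 18, 35), (39, 36, 16, 11, m, 30, 36), (39, 36, 16, 11, t, 30, 36)}.
π[C, E, B, G, A, F]: project onto (C, E, B, G, A, F) → {(11, 30, 15, m, 39, 35), (11, 30, 15, t, 39, 35), (11, 36, 16, m, 39, 36), (11, 36, 16, t, 39, 36), (23, 21, 29, m, 39, 1), (23, 21, 29, m, 39, 4), (23, 21, 29, t, 39, 1), (23, 21, 29, t, 39, 4), (27, 26, 9, m, 39, 34), (27, 26, 9, t, 39, 34), (28, 13, 16, m, 39, 36), (28, 13, 16, t, 39, 36), (8, 25, 15, d, 28, 35), (8, 25, 15, p, 28, 35), (8, 25, 15, v, 28, 35)}
Apply σ_{G ≠ v}; surviving tuples: {(11, 30, 15, m, 39, 35), (11, 30, 15, t, 39, 35), (11, 36, 16, m, 39, 36), (11, 36, 16, t, 39, 36), (23, 21, 29, m, 39, 1), (23, 21, 29, m, 39, 4), (23, 21, 29, t, 39, 1), (23, 21, 29, t, 39, 4), (27, 26, 9, m, 39, 34), (27, 26, 9, t, 39, 34), (28, 13, 16, m, 39, 36), (28, 13, 16, t, 39, 36), (8, 25, 15, d, 28, 35), (8, 25, 15, p, 28, 35)}
π[F, A, C]: project onto (F, A, C) (7 duplicate(s) eliminated) → {(1, 39, 23), (34, 39, 27), (35, 28, 8), (35, 39, 11), (36, 39, 11), (36, 39, 28), (4, 39, 23)}

{(1, 39, 23), (34, 39, 27), (35, 28, 8), (35, 39, 11), (36, 39, 11), (36, 39, 28), (4, 39, 23)}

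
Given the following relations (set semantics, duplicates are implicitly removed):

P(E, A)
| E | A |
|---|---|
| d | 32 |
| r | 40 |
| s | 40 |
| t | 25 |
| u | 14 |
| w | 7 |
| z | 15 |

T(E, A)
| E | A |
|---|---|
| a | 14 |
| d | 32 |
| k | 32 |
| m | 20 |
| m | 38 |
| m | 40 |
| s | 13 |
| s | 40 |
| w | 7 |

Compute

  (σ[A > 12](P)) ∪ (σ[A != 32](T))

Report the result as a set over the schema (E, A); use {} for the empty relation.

Filtering on A > 12 leaves {(d, 32), (r, 40), (s, 40), (t, 25), (u, 14), (z, 15)}.
Filtering on A != 32 leaves {(a, 14), (m, 20), (m, 38), (m, 40), (s, 13), (s, 40), (w, 7)}.
Taking the union: {(a, 14), (d, 32), (m, 20), (m, 38), (m, 40), (r, 40), (s, 13), (s, 40), (t, 25), (u, 14), (w, 7), (z, 15)}

{(a, 14), (d, 32), (m, 20), (m, 38), (m, 40), (r, 40), (s, 13), (s, 40), (t, 25), (u, 14), (w, 7), (z, 15)}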